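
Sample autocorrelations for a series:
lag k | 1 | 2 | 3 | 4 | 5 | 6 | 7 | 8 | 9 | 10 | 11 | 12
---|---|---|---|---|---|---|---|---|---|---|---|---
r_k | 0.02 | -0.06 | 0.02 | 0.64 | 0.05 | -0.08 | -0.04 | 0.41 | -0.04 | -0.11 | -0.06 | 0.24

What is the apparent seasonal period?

The largest autocorrelation is r_4 = 0.64, with weaker echoes at lags 8 (0.41) and 12 (0.24); the remaining lags stay at or below 0.05.
The dominant spike at lag 4 indicates a seasonal period of 4.

4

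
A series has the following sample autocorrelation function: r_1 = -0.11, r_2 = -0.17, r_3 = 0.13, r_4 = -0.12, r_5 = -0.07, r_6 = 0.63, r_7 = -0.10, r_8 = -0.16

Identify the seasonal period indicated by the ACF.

The largest autocorrelation is r_6 = 0.63; the remaining lags stay at or below 0.13.
The dominant spike at lag 6 indicates a seasonal period of 6.

6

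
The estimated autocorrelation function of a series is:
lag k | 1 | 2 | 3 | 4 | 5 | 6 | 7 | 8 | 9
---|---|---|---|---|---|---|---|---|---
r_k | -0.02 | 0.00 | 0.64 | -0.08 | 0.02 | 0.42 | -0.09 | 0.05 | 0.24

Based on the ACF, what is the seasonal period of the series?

3

The largest autocorrelation is r_3 = 0.64, with weaker echoes at lags 6 (0.42) and 9 (0.24); the remaining lags stay at or below 0.05.
The dominant spike at lag 3 indicates a seasonal period of 3.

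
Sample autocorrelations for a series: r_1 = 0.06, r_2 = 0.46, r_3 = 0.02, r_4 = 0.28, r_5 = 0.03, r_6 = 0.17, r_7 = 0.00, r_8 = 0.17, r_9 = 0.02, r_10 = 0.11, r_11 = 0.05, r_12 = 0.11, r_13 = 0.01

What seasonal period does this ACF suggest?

The largest autocorrelation is r_2 = 0.46, with weaker echoes at lags 4 (0.28), 6 (0.17) and 8 (0.17); the remaining lags stay at or below 0.11.
The dominant spike at lag 2 indicates a seasonal period of 2.

2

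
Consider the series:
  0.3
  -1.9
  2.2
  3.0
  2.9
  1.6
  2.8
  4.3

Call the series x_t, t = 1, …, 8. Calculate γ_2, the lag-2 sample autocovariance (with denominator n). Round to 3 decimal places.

-0.564

Mean x̄ = (0.3 − 1.9 + 2.2 + 3.0 + 2.9 + 1.6 + 2.8 + 4.3)/8 = 1.9000
Σ_{t=1}^{6}(x_t−x̄)(x_{t+2}−x̄) = -4.5100
γ_2 = -4.5100 / 8 = -0.564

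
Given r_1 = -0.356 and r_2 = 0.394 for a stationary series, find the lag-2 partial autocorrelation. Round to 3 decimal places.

0.306

φ_{22} = (r_2 − r_1²) / (1 − r_1²)
r_1² = (-0.356)² = 0.126736
Numerator = 0.394 − 0.1267 = 0.2673; denominator = 1 − 0.1267 = 0.8733
φ_{22} = 0.2673 / 0.8733 = 0.306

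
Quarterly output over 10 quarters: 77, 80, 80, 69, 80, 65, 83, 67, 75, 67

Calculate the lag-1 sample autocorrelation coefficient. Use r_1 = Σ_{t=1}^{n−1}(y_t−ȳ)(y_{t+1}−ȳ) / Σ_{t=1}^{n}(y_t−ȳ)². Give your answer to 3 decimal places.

Mean ȳ = (77 + 80 + 80 + 69 + 80 + 65 + 83 + 67 + 75 + 67)/10 = 74.3000
Numerator Σ_{t=1}^{9}(y_t−ȳ)(y_{t+1}−ȳ) = -220.1900
Denominator Σ(y_t−ȳ)² = 402.1000
r_1 = -220.1900 / 402.1000 = -0.548

-0.548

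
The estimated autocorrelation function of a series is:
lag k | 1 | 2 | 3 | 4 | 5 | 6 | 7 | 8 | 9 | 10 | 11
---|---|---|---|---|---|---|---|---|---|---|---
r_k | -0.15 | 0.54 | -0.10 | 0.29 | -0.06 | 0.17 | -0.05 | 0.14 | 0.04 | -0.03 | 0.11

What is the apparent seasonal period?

The largest autocorrelation is r_2 = 0.54, with weaker echoes at lags 4 (0.29) and 6 (0.17); the remaining lags stay at or below 0.14.
The dominant spike at lag 2 indicates a seasonal period of 2.

2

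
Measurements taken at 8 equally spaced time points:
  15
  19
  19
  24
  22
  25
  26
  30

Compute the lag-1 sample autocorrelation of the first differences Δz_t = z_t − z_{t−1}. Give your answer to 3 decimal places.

-0.736

First differences Δz: 4, 0, 5, -2, 3, 1, 4
Mean of differences = 2.1429
Numerator Σ(Δz_t−Δz̄)(Δz_{t+1}−Δz̄) = -28.5918
Denominator Σ(Δz_t−Δz̄)² = 38.8571
r_1(Δz) = -28.5918 / 38.8571 = -0.736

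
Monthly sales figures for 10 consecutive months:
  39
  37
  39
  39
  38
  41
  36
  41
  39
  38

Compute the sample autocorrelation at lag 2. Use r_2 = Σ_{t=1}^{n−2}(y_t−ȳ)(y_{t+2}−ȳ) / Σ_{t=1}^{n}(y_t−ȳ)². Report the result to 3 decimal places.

Mean ȳ = (39 + 37 + 39 + 39 + 38 + 41 + 36 + 41 + 39 + 38)/10 = 38.7000
Numerator Σ_{t=1}^{8}(y_t−ȳ)(y_{t+2}−ȳ) = 4.8200
Denominator Σ(y_t−ȳ)² = 22.1000
r_2 = 4.8200 / 22.1000 = 0.218

0.218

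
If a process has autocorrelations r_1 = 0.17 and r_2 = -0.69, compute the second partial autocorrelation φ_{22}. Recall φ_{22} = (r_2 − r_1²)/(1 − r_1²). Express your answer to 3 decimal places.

φ_{22} = (r_2 − r_1²) / (1 − r_1²)
r_1² = (0.17)² = 0.0289
Numerator = -0.69 − 0.0289 = -0.7189; denominator = 1 − 0.0289 = 0.9711
φ_{22} = -0.7189 / 0.9711 = -0.740

-0.740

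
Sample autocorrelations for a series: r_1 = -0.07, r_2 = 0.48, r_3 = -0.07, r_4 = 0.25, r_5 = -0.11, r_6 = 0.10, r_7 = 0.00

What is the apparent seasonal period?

The largest autocorrelation is r_2 = 0.48, with a weaker echo at lag 4 (0.25); the remaining lags stay at or below 0.10.
The dominant spike at lag 2 indicates a seasonal period of 2.

2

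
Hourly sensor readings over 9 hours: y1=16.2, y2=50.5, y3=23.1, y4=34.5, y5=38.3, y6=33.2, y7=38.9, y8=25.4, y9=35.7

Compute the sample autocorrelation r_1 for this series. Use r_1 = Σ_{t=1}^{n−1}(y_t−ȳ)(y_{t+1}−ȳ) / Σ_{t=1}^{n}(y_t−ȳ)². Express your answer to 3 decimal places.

-0.656

Mean ȳ = (16.2 + 50.5 + 23.1 + 34.5 + 38.3 + 33.2 + 38.9 + 25.4 + 35.7)/9 = 32.8667
Numerator Σ_{t=1}^{8}(y_t−ȳ)(y_{t+1}−ȳ) = -535.5678
Denominator Σ(y_t−ȳ)² = 816.5800
r_1 = -535.5678 / 816.5800 = -0.656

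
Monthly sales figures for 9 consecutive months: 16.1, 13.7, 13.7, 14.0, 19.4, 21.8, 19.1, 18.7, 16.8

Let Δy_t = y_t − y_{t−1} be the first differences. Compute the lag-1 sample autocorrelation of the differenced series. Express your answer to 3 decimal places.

0.183

First differences Δy: -2.4, 0.0, 0.3, 5.4, 2.4, -2.7, -0.4, -1.9
Mean of differences = 0.0875
Numerator Σ(Δy_t−Δȳ)(Δy_{t+1}−Δȳ) = 9.4948
Denominator Σ(Δy_t−Δȳ)² = 51.7688
r_1(Δy) = 9.4948 / 51.7688 = 0.183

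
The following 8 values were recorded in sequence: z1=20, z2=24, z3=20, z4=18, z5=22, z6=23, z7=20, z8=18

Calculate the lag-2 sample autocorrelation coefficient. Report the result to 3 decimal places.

Mean z̄ = (20 + 24 + 20 + 18 + 22 + 23 + 20 + 18)/8 = 20.6250
Deviations from mean: -0.6250, 3.3750, -0.6250, -2.6250, 1.3750, 2.3750, -0.6250, -2.6250
Σ(z_t−z̄)(z_{t+2}−z̄) = (0.3906) + (-8.8594) + (-0.8594) + (-6.2344) + (-0.8594) + (-6.2344) = -22.6563
Denominator Σ(z_t−z̄)² = 33.8750
r_2 = -22.6563 / 33.8750 = -0.669

-0.669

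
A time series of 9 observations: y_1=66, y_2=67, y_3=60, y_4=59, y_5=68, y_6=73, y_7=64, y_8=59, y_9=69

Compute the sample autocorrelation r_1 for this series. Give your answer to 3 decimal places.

0.010

Mean ȳ = (66 + 67 + 60 + 59 + 68 + 73 + 64 + 59 + 69)/9 = 65.0000
Numerator Σ_{t=1}^{8}(y_t−ȳ)(y_{t+1}−ȳ) = 2.0000
Denominator Σ(y_t−ȳ)² = 192.0000
r_1 = 2.0000 / 192.0000 = 0.010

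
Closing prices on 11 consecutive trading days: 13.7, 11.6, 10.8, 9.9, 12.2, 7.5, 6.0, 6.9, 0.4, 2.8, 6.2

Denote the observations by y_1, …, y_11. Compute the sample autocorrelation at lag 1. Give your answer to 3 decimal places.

Mean ȳ = (13.7 + 11.6 + 10.8 + 9.9 + 12.2 + 7.5 + 6.0 + 6.9 + 0.4 + 2.8 + 6.2)/11 = 8.0000
Numerator Σ_{t=1}^{10}(y_t−ȳ)(y_{t+1}−ȳ) = 102.2400
Denominator Σ(y_t−ȳ)² = 168.0400
r_1 = 102.2400 / 168.0400 = 0.608

0.608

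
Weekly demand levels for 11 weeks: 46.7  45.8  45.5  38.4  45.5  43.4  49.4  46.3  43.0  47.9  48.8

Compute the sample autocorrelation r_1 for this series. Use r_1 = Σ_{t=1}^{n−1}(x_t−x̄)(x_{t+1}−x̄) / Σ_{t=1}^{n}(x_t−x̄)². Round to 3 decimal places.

-0.050

Mean x̄ = (46.7 + 45.8 + 45.5 + 38.4 + 45.5 + 43.4 + 49.4 + 46.3 + 43.0 + 47.9 + 48.8)/11 = 45.5182
Numerator Σ_{t=1}^{10}(x_t−x̄)(x_{t+1}−x̄) = -4.7121
Denominator Σ(x_t−x̄)² = 95.0964
r_1 = -4.7121 / 95.0964 = -0.050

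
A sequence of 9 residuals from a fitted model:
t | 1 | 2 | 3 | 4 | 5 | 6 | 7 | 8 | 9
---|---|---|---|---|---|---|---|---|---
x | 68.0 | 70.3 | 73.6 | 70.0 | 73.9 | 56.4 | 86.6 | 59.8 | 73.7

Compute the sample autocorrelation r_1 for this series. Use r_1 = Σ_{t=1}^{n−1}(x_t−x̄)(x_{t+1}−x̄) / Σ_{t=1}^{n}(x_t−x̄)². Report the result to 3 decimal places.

Mean x̄ = (68.0 + 70.3 + 73.6 + 70.0 + 73.9 + 56.4 + 86.6 + 59.8 + 73.7)/9 = 70.2556
Numerator Σ_{t=1}^{8}(x_t−x̄)(x_{t+1}−x̄) = -485.5986
Denominator Σ(x_t−x̄)² = 609.9222
r_1 = -485.5986 / 609.9222 = -0.796

-0.796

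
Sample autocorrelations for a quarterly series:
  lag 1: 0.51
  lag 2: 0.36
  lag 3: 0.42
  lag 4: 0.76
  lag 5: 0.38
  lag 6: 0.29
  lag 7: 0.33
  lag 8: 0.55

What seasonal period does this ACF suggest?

4

The largest autocorrelation is r_4 = 0.76, with a weaker echo at lag 8 (0.55); the remaining lags stay at or below 0.51. The elevated value at lag 1 (0.51), dropping to 0.36 at lag 2, reflects decaying short-term dependence rather than seasonality.
The dominant spike at lag 4 indicates a seasonal period of 4.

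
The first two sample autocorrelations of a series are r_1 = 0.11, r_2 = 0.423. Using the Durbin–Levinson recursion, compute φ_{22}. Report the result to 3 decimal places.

0.416

φ_{22} = (r_2 − r_1²) / (1 − r_1²)
r_1² = (0.11)² = 0.0121
Numerator = 0.423 − 0.0121 = 0.4109; denominator = 1 − 0.0121 = 0.9879
φ_{22} = 0.4109 / 0.9879 = 0.416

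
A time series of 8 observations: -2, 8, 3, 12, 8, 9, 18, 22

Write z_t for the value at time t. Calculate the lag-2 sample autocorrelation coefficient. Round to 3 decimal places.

Mean z̄ = (-2 + 8 + 3 + 12 + 8 + 9 + 18 + 22)/8 = 9.7500
Deviations from mean: -11.7500, -1.7500, -6.7500, 2.2500, -1.7500, -0.7500, 8.2500, 12.2500
Numerator Σ_{t=1}^{6}(z_t−z̄)(z_{t+2}−z̄) = 61.8750
Denominator Σ(z_t−z̄)² = 413.5000
r_2 = 61.8750 / 413.5000 = 0.150

0.150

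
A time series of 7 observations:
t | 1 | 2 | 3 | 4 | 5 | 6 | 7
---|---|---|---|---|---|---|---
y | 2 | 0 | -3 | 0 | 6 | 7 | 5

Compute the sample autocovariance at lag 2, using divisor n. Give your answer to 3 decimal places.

Mean ȳ = (2 + 0 − 3 + 0 + 6 + 7 + 5)/7 = 2.4286
Deviations: -0.4286, -2.4286, -5.4286, -2.4286, 3.5714, 4.5714, 2.5714
Σ_{t=1}^{5}(y_t−ȳ)(y_{t+2}−ȳ) = -13.0816
γ_2 = -13.0816 / 7 = -1.869

-1.869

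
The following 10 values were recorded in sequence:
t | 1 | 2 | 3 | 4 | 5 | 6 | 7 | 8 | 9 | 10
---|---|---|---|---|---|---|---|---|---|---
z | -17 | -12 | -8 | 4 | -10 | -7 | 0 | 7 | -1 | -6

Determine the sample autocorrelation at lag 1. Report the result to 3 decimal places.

Mean z̄ = (-17 − 12 − 8 + 4 − 10 − 7 + 0 + 7 − 1 − 6)/10 = -5.0000
Numerator Σ_{t=1}^{9}(z_t−z̄)(z_{t+1}−z̄) = 137.0000
Denominator Σ(z_t−z̄)² = 498.0000
r_1 = 137.0000 / 498.0000 = 0.275

0.275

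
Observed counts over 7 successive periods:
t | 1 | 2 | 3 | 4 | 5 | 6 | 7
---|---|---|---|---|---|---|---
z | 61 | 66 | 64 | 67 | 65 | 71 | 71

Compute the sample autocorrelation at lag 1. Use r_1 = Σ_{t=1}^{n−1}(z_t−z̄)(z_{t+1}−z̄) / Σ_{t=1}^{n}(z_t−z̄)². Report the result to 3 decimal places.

0.195

Mean z̄ = (61 + 66 + 64 + 67 + 65 + 71 + 71)/7 = 66.4286
Deviations from mean: -5.4286, -0.4286, -2.4286, 0.5714, -1.4286, 4.5714, 4.5714
Σ(z_t−z̄)(z_{t+1}−z̄) = (2.3265) + (1.0408) + (-1.3878) + (-0.8163) + (-6.5306) + (20.8980) = 15.5306
Denominator Σ(z_t−z̄)² = 79.7143
r_1 = 15.5306 / 79.7143 = 0.195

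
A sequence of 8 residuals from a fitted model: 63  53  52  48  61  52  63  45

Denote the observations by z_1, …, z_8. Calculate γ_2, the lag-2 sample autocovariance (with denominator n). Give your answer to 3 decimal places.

Mean z̄ = (63 + 53 + 52 + 48 + 61 + 52 + 63 + 45)/8 = 54.6250
Σ_{t=1}^{6}(z_t−z̄)(z_{t+2}−z̄) = 68.0938
γ_2 = 68.0938 / 8 = 8.512

8.512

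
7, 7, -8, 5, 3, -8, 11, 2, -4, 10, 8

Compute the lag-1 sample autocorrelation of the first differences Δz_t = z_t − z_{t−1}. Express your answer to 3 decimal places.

First differences Δz: 0, -15, 13, -2, -11, 19, -9, -6, 14, -2
Mean of differences = 0.1000
Numerator Σ(Δz_t−Δz̄)(Δz_{t+1}−Δz̄) = -637.3100
Denominator Σ(Δz_t−Δz̄)² = 1196.9000
r_1(Δz) = -637.3100 / 1196.9000 = -0.532

-0.532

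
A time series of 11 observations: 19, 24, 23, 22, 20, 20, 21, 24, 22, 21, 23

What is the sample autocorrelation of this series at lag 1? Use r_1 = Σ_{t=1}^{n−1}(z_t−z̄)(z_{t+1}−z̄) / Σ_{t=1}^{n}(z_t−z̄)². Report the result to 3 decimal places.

Mean z̄ = (19 + 24 + 23 + 22 + 20 + 20 + 21 + 24 + 22 + 21 + 23)/11 = 21.7273
Numerator Σ_{t=1}^{10}(z_t−z̄)(z_{t+1}−z̄) = -1.3471
Denominator Σ(z_t−z̄)² = 28.1818
r_1 = -1.3471 / 28.1818 = -0.048

-0.048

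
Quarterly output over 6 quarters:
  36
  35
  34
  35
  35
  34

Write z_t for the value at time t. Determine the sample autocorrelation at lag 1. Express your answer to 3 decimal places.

-0.069

Mean z̄ = (36 + 35 + 34 + 35 + 35 + 34)/6 = 34.8333
Deviations from mean: 1.1667, 0.1667, -0.8333, 0.1667, 0.1667, -0.8333
Σ(z_t−z̄)(z_{t+1}−z̄) = (0.1944) + (-0.1389) + (-0.1389) + (0.0278) + (-0.1389) = -0.1944
Denominator Σ(z_t−z̄)² = 2.8333
r_1 = -0.1944 / 2.8333 = -0.069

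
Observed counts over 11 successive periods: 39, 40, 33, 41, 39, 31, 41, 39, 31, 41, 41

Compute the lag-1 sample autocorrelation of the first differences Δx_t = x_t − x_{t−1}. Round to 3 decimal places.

First differences Δx: 1, -7, 8, -2, -8, 10, -2, -8, 10, 0
Mean of differences = 0.2000
Numerator Σ(Δx_t−Δx̄)(Δx_{t+1}−Δx̄) = -227.2400
Denominator Σ(Δx_t−Δx̄)² = 449.6000
r_1(Δx) = -227.2400 / 449.6000 = -0.505

-0.505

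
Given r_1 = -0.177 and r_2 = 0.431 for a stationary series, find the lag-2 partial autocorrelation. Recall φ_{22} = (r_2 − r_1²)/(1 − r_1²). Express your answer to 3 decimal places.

φ_{22} = (r_2 − r_1²) / (1 − r_1²)
r_1² = (-0.177)² = 0.031329
Numerator = 0.431 − 0.0313 = 0.3997; denominator = 1 − 0.0313 = 0.9687
φ_{22} = 0.3997 / 0.9687 = 0.413

0.413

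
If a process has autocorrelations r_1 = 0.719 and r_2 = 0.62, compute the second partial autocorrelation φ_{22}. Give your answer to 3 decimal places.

0.213

φ_{22} = (r_2 − r_1²) / (1 − r_1²)
r_1² = (0.719)² = 0.516961
Numerator = 0.62 − 0.5170 = 0.1030; denominator = 1 − 0.5170 = 0.4830
φ_{22} = 0.1030 / 0.4830 = 0.213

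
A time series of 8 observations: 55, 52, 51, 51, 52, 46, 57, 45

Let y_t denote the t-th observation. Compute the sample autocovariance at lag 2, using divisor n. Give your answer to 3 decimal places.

4.559

Mean ȳ = (55 + 52 + 51 + 51 + 52 + 46 + 57 + 45)/8 = 51.1250
Σ_{t=1}^{6}(y_t−ȳ)(y_{t+2}−ȳ) = 36.4688
γ_2 = 36.4688 / 8 = 4.559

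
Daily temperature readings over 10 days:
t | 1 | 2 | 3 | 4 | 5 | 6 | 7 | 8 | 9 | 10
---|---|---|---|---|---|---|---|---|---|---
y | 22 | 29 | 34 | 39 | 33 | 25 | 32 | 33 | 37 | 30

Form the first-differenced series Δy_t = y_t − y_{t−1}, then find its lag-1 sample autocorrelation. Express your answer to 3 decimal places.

-0.009

First differences Δy: 7, 5, 5, -6, -8, 7, 1, 4, -7
Mean of differences = 0.8889
Numerator Σ(Δy_t−Δȳ)(Δy_{t+1}−Δȳ) = -2.9012
Denominator Σ(Δy_t−Δȳ)² = 306.8889
r_1(Δy) = -2.9012 / 306.8889 = -0.009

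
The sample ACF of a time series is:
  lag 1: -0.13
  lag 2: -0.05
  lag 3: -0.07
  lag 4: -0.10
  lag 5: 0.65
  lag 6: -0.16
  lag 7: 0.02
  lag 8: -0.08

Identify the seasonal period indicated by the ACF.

5

The largest autocorrelation is r_5 = 0.65; the remaining lags stay at or below 0.02.
The dominant spike at lag 5 indicates a seasonal period of 5.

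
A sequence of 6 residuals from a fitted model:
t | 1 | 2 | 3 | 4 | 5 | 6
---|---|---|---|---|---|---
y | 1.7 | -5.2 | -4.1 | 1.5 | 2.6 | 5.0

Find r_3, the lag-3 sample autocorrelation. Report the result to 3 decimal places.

-0.394

Mean ȳ = (1.7 − 5.2 − 4.1 + 1.5 + 2.6 + 5.0)/6 = 0.2500
Deviations from mean: 1.4500, -5.4500, -4.3500, 1.2500, 2.3500, 4.7500
Σ(y_t−ȳ)(y_{t+3}−ȳ) = (1.8125) + (-12.8075) + (-20.6625) = -31.6575
Denominator Σ(y_t−ȳ)² = 80.3750
r_3 = -31.6575 / 80.3750 = -0.394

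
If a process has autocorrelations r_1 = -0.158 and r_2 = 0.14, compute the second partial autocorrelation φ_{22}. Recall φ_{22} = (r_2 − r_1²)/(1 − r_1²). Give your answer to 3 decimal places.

φ_{22} = (r_2 − r_1²) / (1 − r_1²)
r_1² = (-0.158)² = 0.024964
Numerator = 0.14 − 0.0250 = 0.1150; denominator = 1 − 0.0250 = 0.9750
φ_{22} = 0.1150 / 0.9750 = 0.118

0.118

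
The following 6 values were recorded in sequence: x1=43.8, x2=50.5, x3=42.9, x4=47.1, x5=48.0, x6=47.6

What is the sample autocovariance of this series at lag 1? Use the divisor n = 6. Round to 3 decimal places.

-4.201

Mean x̄ = (43.8 + 50.5 + 42.9 + 47.1 + 48.0 + 47.6)/6 = 46.6500
Σ_{t=1}^{5}(x_t−x̄)(x_{t+1}−x̄) = -25.2075
γ_1 = -25.2075 / 6 = -4.201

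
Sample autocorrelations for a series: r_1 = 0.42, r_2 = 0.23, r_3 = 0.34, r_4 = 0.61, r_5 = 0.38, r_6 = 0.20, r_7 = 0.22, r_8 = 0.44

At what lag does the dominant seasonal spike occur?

4

The largest autocorrelation is r_4 = 0.61, with a weaker echo at lag 8 (0.44); the remaining lags stay at or below 0.42. The elevated value at lag 1 (0.42), dropping to 0.23 at lag 2, reflects decaying short-term dependence rather than seasonality.
The dominant spike at lag 4 indicates a seasonal period of 4.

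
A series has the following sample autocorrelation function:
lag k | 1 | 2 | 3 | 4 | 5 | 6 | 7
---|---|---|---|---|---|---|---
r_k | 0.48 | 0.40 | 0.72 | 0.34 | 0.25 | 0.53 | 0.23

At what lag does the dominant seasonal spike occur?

The largest autocorrelation is r_3 = 0.72, with a weaker echo at lag 6 (0.53); the remaining lags stay at or below 0.48. The elevated value at lag 1 (0.48), dropping to 0.40 at lag 2, reflects decaying short-term dependence rather than seasonality.
The dominant spike at lag 3 indicates a seasonal period of 3.

3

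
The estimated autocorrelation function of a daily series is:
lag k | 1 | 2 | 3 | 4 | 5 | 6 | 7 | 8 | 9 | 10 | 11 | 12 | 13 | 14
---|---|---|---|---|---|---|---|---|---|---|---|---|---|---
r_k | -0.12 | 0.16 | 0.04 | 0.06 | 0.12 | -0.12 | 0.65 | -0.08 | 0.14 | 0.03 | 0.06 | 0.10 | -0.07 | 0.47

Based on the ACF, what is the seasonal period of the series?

The largest autocorrelation is r_7 = 0.65, with a weaker echo at lag 14 (0.47); the remaining lags stay at or below 0.16.
The dominant spike at lag 7 indicates a seasonal period of 7.

7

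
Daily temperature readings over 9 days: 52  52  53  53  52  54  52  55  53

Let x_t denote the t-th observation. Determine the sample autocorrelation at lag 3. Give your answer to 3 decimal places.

-0.117

Mean x̄ = (52 + 52 + 53 + 53 + 52 + 54 + 52 + 55 + 53)/9 = 52.8889
Σ(x_t−x̄)(x_{t+3}−x̄) = (-0.0988) + (0.7901) + (0.1235) + (-0.0988) + (-1.8765) + (0.1235) = -1.0370
Denominator Σ(x_t−x̄)² = 8.8889
r_3 = -1.0370 / 8.8889 = -0.117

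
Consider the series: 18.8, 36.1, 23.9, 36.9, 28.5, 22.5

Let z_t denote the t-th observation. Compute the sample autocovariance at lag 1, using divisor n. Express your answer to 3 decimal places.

Mean z̄ = (18.8 + 36.1 + 23.9 + 36.9 + 28.5 + 22.5)/6 = 27.7833
Deviations: -8.9833, 8.3167, -3.8833, 9.1167, 0.7167, -5.2833
Σ_{t=1}^{5}(z_t−z̄)(z_{t+1}−z̄) = -139.6636
γ_1 = -139.6636 / 6 = -23.277

-23.277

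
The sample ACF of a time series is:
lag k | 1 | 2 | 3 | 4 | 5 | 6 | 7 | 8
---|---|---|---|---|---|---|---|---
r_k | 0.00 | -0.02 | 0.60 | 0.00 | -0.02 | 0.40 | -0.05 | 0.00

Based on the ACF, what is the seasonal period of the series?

3

The largest autocorrelation is r_3 = 0.60, with a weaker echo at lag 6 (0.40); the remaining lags stay at or below 0.00.
The dominant spike at lag 3 indicates a seasonal period of 3.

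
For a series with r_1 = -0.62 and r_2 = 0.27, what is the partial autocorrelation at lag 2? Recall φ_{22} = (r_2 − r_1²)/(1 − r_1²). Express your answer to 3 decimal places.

φ_{22} = (r_2 − r_1²) / (1 − r_1²)
r_1² = (-0.62)² = 0.3844
Numerator = 0.27 − 0.3844 = -0.1144; denominator = 1 − 0.3844 = 0.6156
φ_{22} = -0.1144 / 0.6156 = -0.186

-0.186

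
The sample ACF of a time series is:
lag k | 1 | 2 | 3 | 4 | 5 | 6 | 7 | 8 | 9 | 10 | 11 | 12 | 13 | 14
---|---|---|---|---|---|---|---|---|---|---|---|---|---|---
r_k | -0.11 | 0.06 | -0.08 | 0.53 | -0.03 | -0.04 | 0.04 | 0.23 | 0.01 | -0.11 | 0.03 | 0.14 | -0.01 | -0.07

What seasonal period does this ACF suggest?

4

The largest autocorrelation is r_4 = 0.53, with a weaker echo at lag 8 (0.23); the remaining lags stay at or below 0.14.
The dominant spike at lag 4 indicates a seasonal period of 4.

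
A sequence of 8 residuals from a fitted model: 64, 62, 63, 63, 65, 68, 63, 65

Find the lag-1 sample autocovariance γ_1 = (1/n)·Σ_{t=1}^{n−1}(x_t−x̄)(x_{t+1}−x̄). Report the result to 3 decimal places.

Mean x̄ = (64 + 62 + 63 + 63 + 65 + 68 + 63 + 65)/8 = 64.1250
Σ_{t=1}^{7}(x_t−x̄)(x_{t+1}−x̄) = 0.9844
γ_1 = 0.9844 / 8 = 0.123

0.123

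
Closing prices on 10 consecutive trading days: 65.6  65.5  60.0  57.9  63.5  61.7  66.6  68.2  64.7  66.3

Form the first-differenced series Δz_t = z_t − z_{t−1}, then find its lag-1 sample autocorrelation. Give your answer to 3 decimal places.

-0.198

First differences Δz: -0.1, -5.5, -2.1, 5.6, -1.8, 4.9, 1.6, -3.5, 1.6
Mean of differences = 0.0778
Numerator Σ(Δz_t−Δz̄)(Δz_{t+1}−Δz̄) = -21.8638
Denominator Σ(Δz_t−Δz̄)² = 110.5956
r_1(Δz) = -21.8638 / 110.5956 = -0.198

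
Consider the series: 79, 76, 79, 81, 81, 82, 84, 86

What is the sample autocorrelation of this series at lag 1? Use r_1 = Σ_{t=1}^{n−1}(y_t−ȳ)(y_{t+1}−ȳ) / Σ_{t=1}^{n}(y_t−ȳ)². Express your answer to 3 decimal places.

0.559

Mean ȳ = (79 + 76 + 79 + 81 + 81 + 82 + 84 + 86)/8 = 81.0000
Numerator Σ_{t=1}^{7}(y_t−ȳ)(y_{t+1}−ȳ) = 38.0000
Denominator Σ(y_t−ȳ)² = 68.0000
r_1 = 38.0000 / 68.0000 = 0.559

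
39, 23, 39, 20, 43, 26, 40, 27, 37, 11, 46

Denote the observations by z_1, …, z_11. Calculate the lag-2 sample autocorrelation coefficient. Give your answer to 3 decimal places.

0.520

Mean z̄ = (39 + 23 + 39 + 20 + 43 + 26 + 40 + 27 + 37 + 11 + 46)/11 = 31.9091
Numerator Σ_{t=1}^{9}(z_t−z̄)(z_{t+2}−z̄) = 639.7107
Denominator Σ(z_t−z̄)² = 1230.9091
r_2 = 639.7107 / 1230.9091 = 0.520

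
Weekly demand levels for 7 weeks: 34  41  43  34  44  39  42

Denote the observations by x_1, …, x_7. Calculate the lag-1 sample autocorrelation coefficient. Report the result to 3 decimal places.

Mean x̄ = (34 + 41 + 43 + 34 + 44 + 39 + 42)/7 = 39.5714
Σ(x_t−x̄)(x_{t+1}−x̄) = (-7.9592) + (4.8980) + (-19.1020) + (-24.6735) + (-2.5306) + (-1.3878) = -50.7551
Denominator Σ(x_t−x̄)² = 101.7143
r_1 = -50.7551 / 101.7143 = -0.499

-0.499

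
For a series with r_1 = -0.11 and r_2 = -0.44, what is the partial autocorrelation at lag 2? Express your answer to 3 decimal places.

φ_{22} = (r_2 − r_1²) / (1 − r_1²)
r_1² = (-0.11)² = 0.0121
Numerator = -0.44 − 0.0121 = -0.4521; denominator = 1 − 0.0121 = 0.9879
φ_{22} = -0.4521 / 0.9879 = -0.458

-0.458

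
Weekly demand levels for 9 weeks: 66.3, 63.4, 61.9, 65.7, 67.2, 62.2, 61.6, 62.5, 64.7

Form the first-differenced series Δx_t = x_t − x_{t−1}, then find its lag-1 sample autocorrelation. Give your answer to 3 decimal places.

First differences Δx: -2.9, -1.5, 3.8, 1.5, -5.0, -0.6, 0.9, 2.2
Mean of differences = -0.2000
Numerator Σ(Δx_t−Δx̄)(Δx_{t+1}−Δx̄) = 1.0700
Denominator Σ(Δx_t−Δx̄)² = 58.0400
r_1(Δx) = 1.0700 / 58.0400 = 0.018

0.018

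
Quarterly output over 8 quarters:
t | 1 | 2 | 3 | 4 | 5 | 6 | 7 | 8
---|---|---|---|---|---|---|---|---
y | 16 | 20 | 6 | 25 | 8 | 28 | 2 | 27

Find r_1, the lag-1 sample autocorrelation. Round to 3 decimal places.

-0.857

Mean ȳ = (16 + 20 + 6 + 25 + 8 + 28 + 2 + 27)/8 = 16.5000
Σ(y_t−ȳ)(y_{t+1}−ȳ) = (-1.7500) + (-36.7500) + (-89.2500) + (-72.2500) + (-97.7500) + (-166.7500) + (-152.2500) = -616.7500
Denominator Σ(y_t−ȳ)² = 720.0000
r_1 = -616.7500 / 720.0000 = -0.857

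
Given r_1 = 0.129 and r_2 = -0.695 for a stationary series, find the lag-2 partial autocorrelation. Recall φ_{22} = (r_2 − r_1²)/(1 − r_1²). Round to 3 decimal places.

-0.724

φ_{22} = (r_2 − r_1²) / (1 − r_1²)
r_1² = (0.129)² = 0.016641
Numerator = -0.695 − 0.0166 = -0.7116; denominator = 1 − 0.0166 = 0.9834
φ_{22} = -0.7116 / 0.9834 = -0.724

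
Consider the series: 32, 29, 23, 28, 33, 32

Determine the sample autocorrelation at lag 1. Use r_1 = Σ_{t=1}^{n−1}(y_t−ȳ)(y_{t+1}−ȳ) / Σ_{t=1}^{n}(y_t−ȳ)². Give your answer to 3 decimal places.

0.219

Mean ȳ = (32 + 29 + 23 + 28 + 33 + 32)/6 = 29.5000
Σ(y_t−ȳ)(y_{t+1}−ȳ) = (-1.2500) + (3.2500) + (9.7500) + (-5.2500) + (8.7500) = 15.2500
Denominator Σ(y_t−ȳ)² = 69.5000
r_1 = 15.2500 / 69.5000 = 0.219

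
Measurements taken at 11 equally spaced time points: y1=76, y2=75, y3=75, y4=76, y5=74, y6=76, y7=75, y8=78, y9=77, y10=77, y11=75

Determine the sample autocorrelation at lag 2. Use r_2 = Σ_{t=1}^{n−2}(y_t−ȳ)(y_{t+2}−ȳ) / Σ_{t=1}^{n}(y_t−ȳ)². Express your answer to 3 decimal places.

Mean ȳ = (76 + 75 + 75 + 76 + 74 + 76 + 75 + 78 + 77 + 77 + 75)/11 = 75.8182
Numerator Σ_{t=1}^{9}(y_t−ȳ)(y_{t+2}−ȳ) = 3.7521
Denominator Σ(y_t−ȳ)² = 13.6364
r_2 = 3.7521 / 13.6364 = 0.275

0.275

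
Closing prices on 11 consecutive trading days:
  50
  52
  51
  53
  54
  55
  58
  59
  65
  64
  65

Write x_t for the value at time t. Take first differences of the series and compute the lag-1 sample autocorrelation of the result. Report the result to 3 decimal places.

First differences Δx: 2, -1, 2, 1, 1, 3, 1, 6, -1, 1
Mean of differences = 1.5000
Numerator Σ(Δx_t−Δx̄)(Δx_{t+1}−Δx̄) = -16.2500
Denominator Σ(Δx_t−Δx̄)² = 36.5000
r_1(Δx) = -16.2500 / 36.5000 = -0.445

-0.445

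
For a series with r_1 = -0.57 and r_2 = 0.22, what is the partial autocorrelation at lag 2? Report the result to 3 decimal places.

-0.155

φ_{22} = (r_2 − r_1²) / (1 − r_1²)
r_1² = (-0.57)² = 0.3249
Numerator = 0.22 − 0.3249 = -0.1049; denominator = 1 − 0.3249 = 0.6751
φ_{22} = -0.1049 / 0.6751 = -0.155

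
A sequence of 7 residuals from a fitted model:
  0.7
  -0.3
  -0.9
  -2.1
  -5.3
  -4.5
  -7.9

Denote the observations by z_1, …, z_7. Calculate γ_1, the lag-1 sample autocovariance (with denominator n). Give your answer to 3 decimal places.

Mean z̄ = (0.7 − 0.3 − 0.9 − 2.1 − 5.3 − 4.5 − 7.9)/7 = -2.9000
Σ_{t=1}^{6}(z_t−z̄)(z_{t+1}−z̄) = 26.0800
γ_1 = 26.0800 / 7 = 3.726

3.726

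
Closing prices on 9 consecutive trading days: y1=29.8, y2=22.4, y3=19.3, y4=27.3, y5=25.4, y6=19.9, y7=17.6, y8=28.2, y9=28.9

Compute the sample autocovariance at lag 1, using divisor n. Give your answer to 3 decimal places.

Mean ȳ = (29.8 + 22.4 + 19.3 + 27.3 + 25.4 + 19.9 + 17.6 + 28.2 + 28.9)/9 = 24.3111
Σ_{t=1}^{8}(y_t−ȳ)(y_{t+1}−ȳ) = 3.9110
γ_1 = 3.9110 / 9 = 0.435

0.435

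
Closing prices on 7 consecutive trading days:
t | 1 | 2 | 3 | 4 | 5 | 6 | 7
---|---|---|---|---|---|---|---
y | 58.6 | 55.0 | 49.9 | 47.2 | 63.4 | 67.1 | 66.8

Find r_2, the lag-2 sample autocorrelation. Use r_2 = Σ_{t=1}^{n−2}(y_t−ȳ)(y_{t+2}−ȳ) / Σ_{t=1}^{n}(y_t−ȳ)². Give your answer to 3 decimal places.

Mean ȳ = (58.6 + 55.0 + 49.9 + 47.2 + 63.4 + 67.1 + 66.8)/7 = 58.2857
Deviations from mean: 0.3143, -3.2857, -8.3857, -11.0857, 5.1143, 8.8143, 8.5143
Σ(y_t−ȳ)(y_{t+2}−ȳ) = (-2.6355) + (36.4245) + (-42.8869) + (-97.7127) + (43.5445) = -63.2661
Denominator Σ(y_t−ȳ)² = 380.4486
r_2 = -63.2661 / 380.4486 = -0.166

-0.166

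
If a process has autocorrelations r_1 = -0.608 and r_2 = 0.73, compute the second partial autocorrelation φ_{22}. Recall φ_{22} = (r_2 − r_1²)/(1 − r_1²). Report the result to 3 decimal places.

0.572

φ_{22} = (r_2 − r_1²) / (1 − r_1²)
r_1² = (-0.608)² = 0.369664
Numerator = 0.73 − 0.3697 = 0.3603; denominator = 1 − 0.3697 = 0.6303
φ_{22} = 0.3603 / 0.6303 = 0.572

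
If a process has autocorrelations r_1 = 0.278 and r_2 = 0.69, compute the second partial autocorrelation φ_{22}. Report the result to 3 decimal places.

φ_{22} = (r_2 − r_1²) / (1 − r_1²)
r_1² = (0.278)² = 0.077284
Numerator = 0.69 − 0.0773 = 0.6127; denominator = 1 − 0.0773 = 0.9227
φ_{22} = 0.6127 / 0.9227 = 0.664

0.664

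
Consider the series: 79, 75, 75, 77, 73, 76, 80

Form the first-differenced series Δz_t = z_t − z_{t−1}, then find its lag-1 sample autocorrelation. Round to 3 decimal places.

-0.135

First differences Δz: -4, 0, 2, -4, 3, 4
Mean of differences = 0.1667
Numerator Σ(Δz_t−Δz̄)(Δz_{t+1}−Δz̄) = -8.1944
Denominator Σ(Δz_t−Δz̄)² = 60.8333
r_1(Δz) = -8.1944 / 60.8333 = -0.135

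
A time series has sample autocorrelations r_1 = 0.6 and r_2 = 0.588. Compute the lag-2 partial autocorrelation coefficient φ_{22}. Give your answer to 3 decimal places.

0.356

φ_{22} = (r_2 − r_1²) / (1 − r_1²)
r_1² = (0.6)² = 0.36
Numerator = 0.588 − 0.3600 = 0.2280; denominator = 1 − 0.3600 = 0.6400
φ_{22} = 0.2280 / 0.6400 = 0.356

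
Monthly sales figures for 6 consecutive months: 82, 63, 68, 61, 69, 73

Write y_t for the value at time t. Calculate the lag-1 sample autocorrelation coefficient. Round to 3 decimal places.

Mean ȳ = (82 + 63 + 68 + 61 + 69 + 73)/6 = 69.3333
Deviations from mean: 12.6667, -6.3333, -1.3333, -8.3333, -0.3333, 3.6667
Σ(y_t−ȳ)(y_{t+1}−ȳ) = (-80.2222) + (8.4444) + (11.1111) + (2.7778) + (-1.2222) = -59.1111
Denominator Σ(y_t−ȳ)² = 285.3333
r_1 = -59.1111 / 285.3333 = -0.207

-0.207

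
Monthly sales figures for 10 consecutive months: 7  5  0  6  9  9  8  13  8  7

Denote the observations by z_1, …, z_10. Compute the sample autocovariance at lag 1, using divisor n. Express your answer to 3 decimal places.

3.656

Mean z̄ = (7 + 5 + 0 + 6 + 9 + 9 + 8 + 13 + 8 + 7)/10 = 7.2000
Σ_{t=1}^{9}(z_t−z̄)(z_{t+1}−z̄) = 36.5600
γ_1 = 36.5600 / 10 = 3.656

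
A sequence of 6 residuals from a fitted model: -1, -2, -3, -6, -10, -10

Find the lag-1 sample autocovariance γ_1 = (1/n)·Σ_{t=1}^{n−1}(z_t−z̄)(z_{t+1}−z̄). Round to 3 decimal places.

Mean z̄ = (-1 − 2 − 3 − 6 − 10 − 10)/6 = -5.3333
Deviations: 4.3333, 3.3333, 2.3333, -0.6667, -4.6667, -4.6667
Σ_{t=1}^{5}(z_t−z̄)(z_{t+1}−z̄) = 45.5556
γ_1 = 45.5556 / 6 = 7.593

7.593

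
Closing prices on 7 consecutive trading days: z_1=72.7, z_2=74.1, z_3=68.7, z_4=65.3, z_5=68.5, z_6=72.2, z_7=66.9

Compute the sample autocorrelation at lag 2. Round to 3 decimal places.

-0.441

Mean z̄ = (72.7 + 74.1 + 68.7 + 65.3 + 68.5 + 72.2 + 66.9)/7 = 69.7714
Deviations from mean: 2.9286, 4.3286, -1.0714, -4.4714, -1.2714, 2.4286, -2.8714
Σ(z_t−z̄)(z_{t+2}−z̄) = (-3.1378) + (-19.3549) + (1.3622) + (-10.8592) + (3.6508) = -28.3388
Denominator Σ(z_t−z̄)² = 64.2143
r_2 = -28.3388 / 64.2143 = -0.441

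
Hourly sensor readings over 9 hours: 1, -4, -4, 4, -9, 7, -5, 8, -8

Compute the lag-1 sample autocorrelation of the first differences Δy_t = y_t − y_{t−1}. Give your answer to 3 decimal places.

-0.798

First differences Δy: -5, 0, 8, -13, 16, -12, 13, -16
Mean of differences = -1.1250
Numerator Σ(Δy_t−Δȳ)(Δy_{t+1}−Δȳ) = -855.7656
Denominator Σ(Δy_t−Δȳ)² = 1072.8750
r_1(Δy) = -855.7656 / 1072.8750 = -0.798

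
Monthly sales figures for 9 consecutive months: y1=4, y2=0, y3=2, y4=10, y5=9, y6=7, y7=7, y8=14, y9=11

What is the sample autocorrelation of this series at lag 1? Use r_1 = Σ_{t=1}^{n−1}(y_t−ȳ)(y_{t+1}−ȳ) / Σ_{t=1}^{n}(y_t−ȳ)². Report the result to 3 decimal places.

Mean ȳ = (4 + 0 + 2 + 10 + 9 + 7 + 7 + 14 + 11)/9 = 7.1111
Numerator Σ_{t=1}^{8}(y_t−ȳ)(y_{t+1}−ȳ) = 74.9877
Denominator Σ(y_t−ȳ)² = 160.8889
r_1 = 74.9877 / 160.8889 = 0.466

0.466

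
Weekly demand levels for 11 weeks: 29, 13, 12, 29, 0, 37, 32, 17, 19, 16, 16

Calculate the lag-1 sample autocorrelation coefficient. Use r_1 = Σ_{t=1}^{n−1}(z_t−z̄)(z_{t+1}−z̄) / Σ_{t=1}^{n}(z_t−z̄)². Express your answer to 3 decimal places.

Mean z̄ = (29 + 13 + 12 + 29 + 0 + 37 + 32 + 17 + 19 + 16 + 16)/11 = 20.0000
Numerator Σ_{t=1}^{10}(z_t−z̄)(z_{t+1}−z̄) = -408.0000
Denominator Σ(z_t−z̄)² = 1150.0000
r_1 = -408.0000 / 1150.0000 = -0.355

-0.355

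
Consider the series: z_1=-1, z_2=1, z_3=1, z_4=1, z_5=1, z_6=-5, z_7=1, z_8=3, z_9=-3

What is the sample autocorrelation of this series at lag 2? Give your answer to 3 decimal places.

-0.432

Mean z̄ = (-1 + 1 + 1 + 1 + 1 − 5 + 1 + 3 − 3)/9 = -0.1111
Σ(z_t−z̄)(z_{t+2}−z̄) = (-0.9877) + (1.2346) + (1.2346) + (-5.4321) + (1.2346) + (-15.2099) + (-3.2099) = -21.1358
Denominator Σ(z_t−z̄)² = 48.8889
r_2 = -21.1358 / 48.8889 = -0.432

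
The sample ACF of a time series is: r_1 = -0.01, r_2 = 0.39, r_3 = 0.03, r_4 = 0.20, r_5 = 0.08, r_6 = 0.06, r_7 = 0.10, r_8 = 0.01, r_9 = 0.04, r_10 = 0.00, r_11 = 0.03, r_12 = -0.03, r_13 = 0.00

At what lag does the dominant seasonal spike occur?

2

The largest autocorrelation is r_2 = 0.39, with a weaker echo at lag 4 (0.20); the remaining lags stay at or below 0.10.
The dominant spike at lag 2 indicates a seasonal period of 2.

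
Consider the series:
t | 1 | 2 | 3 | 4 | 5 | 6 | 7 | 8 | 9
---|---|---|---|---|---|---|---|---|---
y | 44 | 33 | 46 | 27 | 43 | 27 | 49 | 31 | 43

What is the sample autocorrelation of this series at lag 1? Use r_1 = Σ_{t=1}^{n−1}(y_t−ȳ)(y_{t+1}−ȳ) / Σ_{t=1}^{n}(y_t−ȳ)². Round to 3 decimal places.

-0.852

Mean ȳ = (44 + 33 + 46 + 27 + 43 + 27 + 49 + 31 + 43)/9 = 38.1111
Numerator Σ_{t=1}^{8}(y_t−ȳ)(y_{t+1}−ȳ) = -499.9012
Denominator Σ(y_t−ȳ)² = 586.8889
r_1 = -499.9012 / 586.8889 = -0.852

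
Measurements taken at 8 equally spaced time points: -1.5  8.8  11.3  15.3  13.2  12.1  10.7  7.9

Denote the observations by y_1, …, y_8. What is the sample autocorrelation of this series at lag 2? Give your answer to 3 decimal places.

Mean ȳ = (-1.5 + 8.8 + 11.3 + 15.3 + 13.2 + 12.1 + 10.7 + 7.9)/8 = 9.7250
Deviations from mean: -11.2250, -0.9250, 1.5750, 5.5750, 3.4750, 2.3750, 0.9750, -1.8250
Σ(y_t−ȳ)(y_{t+2}−ȳ) = (-17.6794) + (-5.1569) + (5.4731) + (13.2406) + (3.3881) + (-4.3344) = -5.0688
Denominator Σ(y_t−ȳ)² = 182.4150
r_2 = -5.0688 / 182.4150 = -0.028

-0.028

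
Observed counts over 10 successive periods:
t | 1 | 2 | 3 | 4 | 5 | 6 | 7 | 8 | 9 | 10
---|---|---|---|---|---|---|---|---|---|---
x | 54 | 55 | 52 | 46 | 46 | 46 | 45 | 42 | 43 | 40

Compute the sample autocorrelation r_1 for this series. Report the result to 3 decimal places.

0.651

Mean x̄ = (54 + 55 + 52 + 46 + 46 + 46 + 45 + 42 + 43 + 40)/10 = 46.9000
Numerator Σ_{t=1}^{9}(x_t−x̄)(x_{t+1}−x̄) = 152.8900
Denominator Σ(x_t−x̄)² = 234.9000
r_1 = 152.8900 / 234.9000 = 0.651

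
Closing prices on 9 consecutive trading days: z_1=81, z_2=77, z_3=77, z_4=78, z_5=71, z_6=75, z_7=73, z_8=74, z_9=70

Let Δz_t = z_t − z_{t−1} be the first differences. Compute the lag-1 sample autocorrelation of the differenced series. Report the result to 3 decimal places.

First differences Δz: -4, 0, 1, -7, 4, -2, 1, -4
Mean of differences = -1.3750
Numerator Σ(Δz_t−Δz̄)(Δz_{t+1}−Δz̄) = -55.0156
Denominator Σ(Δz_t−Δz̄)² = 87.8750
r_1(Δz) = -55.0156 / 87.8750 = -0.626

-0.626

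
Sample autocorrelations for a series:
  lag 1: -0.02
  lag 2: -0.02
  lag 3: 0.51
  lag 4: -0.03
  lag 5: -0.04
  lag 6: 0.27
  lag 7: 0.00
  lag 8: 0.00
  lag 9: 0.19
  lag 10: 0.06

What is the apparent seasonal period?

The largest autocorrelation is r_3 = 0.51, with weaker echoes at lags 6 (0.27) and 9 (0.19); the remaining lags stay at or below 0.06.
The dominant spike at lag 3 indicates a seasonal period of 3.

3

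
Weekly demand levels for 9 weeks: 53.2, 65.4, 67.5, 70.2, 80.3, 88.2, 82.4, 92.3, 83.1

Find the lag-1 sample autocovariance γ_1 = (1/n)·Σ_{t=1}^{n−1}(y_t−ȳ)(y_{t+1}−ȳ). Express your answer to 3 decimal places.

Mean ȳ = (53.2 + 65.4 + 67.5 + 70.2 + 80.3 + 88.2 + 82.4 + 92.3 + 83.1)/9 = 75.8444
Σ_{t=1}^{8}(y_t−ȳ)(y_{t+1}−ȳ) = 708.9302
γ_1 = 708.9302 / 9 = 78.770

78.770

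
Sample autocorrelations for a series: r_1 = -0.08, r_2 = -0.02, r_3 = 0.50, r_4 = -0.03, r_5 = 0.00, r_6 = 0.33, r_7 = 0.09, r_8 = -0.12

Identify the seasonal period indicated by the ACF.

The largest autocorrelation is r_3 = 0.50, with a weaker echo at lag 6 (0.33); the remaining lags stay at or below 0.09.
The dominant spike at lag 3 indicates a seasonal period of 3.

3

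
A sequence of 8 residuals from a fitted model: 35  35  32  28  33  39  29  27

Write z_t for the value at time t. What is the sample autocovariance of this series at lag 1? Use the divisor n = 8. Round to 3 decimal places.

0.617

Mean z̄ = (35 + 35 + 32 + 28 + 33 + 39 + 29 + 27)/8 = 32.2500
Deviations: 2.7500, 2.7500, -0.2500, -4.2500, 0.7500, 6.7500, -3.2500, -5.2500
Σ_{t=1}^{7}(z_t−z̄)(z_{t+1}−z̄) = 4.9375
γ_1 = 4.9375 / 8 = 0.617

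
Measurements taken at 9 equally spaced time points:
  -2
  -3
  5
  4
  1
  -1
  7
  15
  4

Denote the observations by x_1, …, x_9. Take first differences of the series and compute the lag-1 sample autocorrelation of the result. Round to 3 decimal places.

First differences Δx: -1, 8, -1, -3, -2, 8, 8, -11
Mean of differences = 0.7500
Numerator Σ(Δx_t−Δx̄)(Δx_{t+1}−Δx̄) = -61.0625
Denominator Σ(Δx_t−Δx̄)² = 323.5000
r_1(Δx) = -61.0625 / 323.5000 = -0.189

-0.189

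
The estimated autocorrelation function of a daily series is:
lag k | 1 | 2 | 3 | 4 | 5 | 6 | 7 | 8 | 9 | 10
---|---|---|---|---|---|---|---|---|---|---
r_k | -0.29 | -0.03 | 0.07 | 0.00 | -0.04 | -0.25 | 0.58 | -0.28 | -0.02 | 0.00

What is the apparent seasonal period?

7

The largest autocorrelation is r_7 = 0.58; the remaining lags stay at or below 0.07.
The dominant spike at lag 7 indicates a seasonal period of 7.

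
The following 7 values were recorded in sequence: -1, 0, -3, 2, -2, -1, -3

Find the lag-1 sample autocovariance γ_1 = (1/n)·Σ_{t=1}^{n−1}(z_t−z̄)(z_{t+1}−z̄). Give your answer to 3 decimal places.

-1.554

Mean z̄ = (-1 + 0 − 3 + 2 − 2 − 1 − 3)/7 = -1.1429
Deviations: 0.1429, 1.1429, -1.8571, 3.1429, -0.8571, 0.1429, -1.8571
Σ_{t=1}^{6}(z_t−z̄)(z_{t+1}−z̄) = -10.8776
γ_1 = -10.8776 / 7 = -1.554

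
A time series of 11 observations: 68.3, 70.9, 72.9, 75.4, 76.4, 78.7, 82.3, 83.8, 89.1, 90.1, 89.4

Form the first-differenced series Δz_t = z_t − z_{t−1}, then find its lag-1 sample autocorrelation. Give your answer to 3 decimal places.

-0.158

First differences Δz: 2.6, 2.0, 2.5, 1.0, 2.3, 3.6, 1.5, 5.3, 1.0, -0.7
Mean of differences = 2.1100
Numerator Σ(Δz_t−Δz̄)(Δz_{t+1}−Δz̄) = -3.7341
Denominator Σ(Δz_t−Δz̄)² = 23.5690
r_1(Δz) = -3.7341 / 23.5690 = -0.158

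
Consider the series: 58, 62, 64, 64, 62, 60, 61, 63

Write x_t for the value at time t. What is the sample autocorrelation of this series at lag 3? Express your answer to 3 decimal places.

Mean x̄ = (58 + 62 + 64 + 64 + 62 + 60 + 61 + 63)/8 = 61.7500
Σ(x_t−x̄)(x_{t+3}−x̄) = (-8.4375) + (0.0625) + (-3.9375) + (-1.6875) + (0.3125) = -13.6875
Denominator Σ(x_t−x̄)² = 29.5000
r_3 = -13.6875 / 29.5000 = -0.464

-0.464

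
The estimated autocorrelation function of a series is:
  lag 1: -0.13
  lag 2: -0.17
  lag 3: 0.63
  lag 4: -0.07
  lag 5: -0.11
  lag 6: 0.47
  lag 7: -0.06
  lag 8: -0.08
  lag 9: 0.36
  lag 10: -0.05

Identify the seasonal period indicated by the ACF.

3

The largest autocorrelation is r_3 = 0.63, with weaker echoes at lags 6 (0.47) and 9 (0.36); the remaining lags stay at or below -0.05.
The dominant spike at lag 3 indicates a seasonal period of 3.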